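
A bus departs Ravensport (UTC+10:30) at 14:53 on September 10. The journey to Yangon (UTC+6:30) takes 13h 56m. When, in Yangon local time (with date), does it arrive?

00:49 on September 11

Convert departure to UTC: 14:53 − 10:30 = 04:23 UTC on Sep 10.
Add 13 hours and 56 minutes travel time → 18:19 UTC.
Yangon is UTC+6:30, so local arrival = 18:19 + 6:30 = 00:49 on Sep 11.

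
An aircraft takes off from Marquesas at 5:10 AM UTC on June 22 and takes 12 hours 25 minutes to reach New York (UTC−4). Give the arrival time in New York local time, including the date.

Departure is given in UTC: 5:10 AM on Jun 22.
Add 12 hours 25 minutes → 5:35 PM UTC.
New York is UTC−4:00: 5:35 PM − 4:00 = 1:35 PM on Jun 22.

1:35 PM on Jun 22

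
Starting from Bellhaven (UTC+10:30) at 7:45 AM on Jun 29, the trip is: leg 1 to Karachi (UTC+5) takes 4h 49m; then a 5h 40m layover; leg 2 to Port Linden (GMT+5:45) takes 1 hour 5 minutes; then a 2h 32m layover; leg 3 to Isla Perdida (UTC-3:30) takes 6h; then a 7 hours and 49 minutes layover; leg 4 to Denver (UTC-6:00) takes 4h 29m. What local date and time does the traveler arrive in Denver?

Convert departure to UTC: 7:45 AM − 10:30 = 9:15 PM UTC on Jun 28.
Add 4 hours and 49 minutes leg 1 → 2:04 AM UTC (Jun 29).
Add 5 hours 40 minutes layover in Karachi → 7:44 AM UTC.
Add 1 hour and 5 minutes leg 2 → 8:49 AM UTC.
Add 2 hours and 32 minutes layover in Port Linden → 11:21 AM UTC.
Add 6 hours leg 3 → 5:21 PM UTC.
Add 7 hours and 49 minutes layover in Isla Perdida → 1:10 AM UTC (Jun 30).
Add 4 hours and 29 minutes leg 4 → 5:39 AM UTC.
Denver is UTC−6:00, so local arrival = 5:39 AM − 6:00 = 11:39 PM on Jun 29.

11:39 PM on June 29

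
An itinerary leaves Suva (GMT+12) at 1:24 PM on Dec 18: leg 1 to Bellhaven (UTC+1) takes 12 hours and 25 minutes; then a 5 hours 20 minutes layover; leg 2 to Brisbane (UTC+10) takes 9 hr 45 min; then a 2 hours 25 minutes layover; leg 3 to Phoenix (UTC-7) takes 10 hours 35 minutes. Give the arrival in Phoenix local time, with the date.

Convert departure to UTC: 1:24 PM − 12:00 = 1:24 AM UTC on Dec 18.
Add 12 hours 25 minutes leg 1 → 1:49 PM UTC.
Add 5 hours 20 minutes layover in Bellhaven → 7:09 PM UTC.
Add 9 hours and 45 minutes leg 2 → 4:54 AM UTC (Dec 19).
Add 2 hours 25 minutes layover in Brisbane → 7:19 AM UTC.
Add 10 hours and 35 minutes leg 3 → 5:54 PM UTC.
Phoenix is UTC−7:00, so local arrival = 5:54 PM − 7:00 = 10:54 AM on Dec 19.

10:54 AM on December 19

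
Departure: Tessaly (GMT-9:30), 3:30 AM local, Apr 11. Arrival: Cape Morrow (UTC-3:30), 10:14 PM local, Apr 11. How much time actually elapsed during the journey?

12 hours 44 minutes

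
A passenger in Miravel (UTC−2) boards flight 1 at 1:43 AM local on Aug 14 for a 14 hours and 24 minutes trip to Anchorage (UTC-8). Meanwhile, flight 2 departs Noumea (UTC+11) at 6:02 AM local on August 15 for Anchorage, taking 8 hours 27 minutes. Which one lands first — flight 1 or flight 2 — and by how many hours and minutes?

the first, by 9 hours 22 minutes

Flight 1 in UTC: 1:43 AM + 2:00 = 3:43 AM on Aug 14.
+14 hours 24 minutes → arrive 6:07 PM UTC on Aug 14.
Flight 2 in UTC: 6:02 AM − 11:00 = 7:02 PM on Aug 14.
+8 hours 27 minutes → arrive 3:29 AM UTC on Aug 15.
Flight 1 lands earlier by 9 hours 22 minutes.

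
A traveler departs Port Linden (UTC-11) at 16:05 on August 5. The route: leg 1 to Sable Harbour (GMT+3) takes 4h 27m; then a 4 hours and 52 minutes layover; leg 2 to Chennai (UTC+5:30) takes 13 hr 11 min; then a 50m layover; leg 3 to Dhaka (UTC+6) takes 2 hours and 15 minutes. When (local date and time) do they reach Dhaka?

10:40 on August 7

Convert departure to UTC: 16:05 + 11:00 = 03:05 UTC on Aug 6.
Add 4 hours 27 minutes leg 1 → 07:32 UTC.
Add 4 hours and 52 minutes layover in Sable Harbour → 12:24 UTC.
Add 13 hours and 11 minutes leg 2 → 01:35 UTC (Aug 7).
Add 50 minutes layover in Chennai → 02:25 UTC.
Add 2 hours and 15 minutes leg 3 → 04:40 UTC.
Dhaka is UTC+6:00, so local arrival = 04:40 + 6:00 = 10:40 on Aug 7.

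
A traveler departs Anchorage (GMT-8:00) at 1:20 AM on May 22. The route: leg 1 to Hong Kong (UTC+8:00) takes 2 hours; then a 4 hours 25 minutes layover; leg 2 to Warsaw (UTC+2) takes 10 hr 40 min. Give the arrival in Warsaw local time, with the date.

Convert departure to UTC: 1:20 AM + 8:00 = 9:20 AM UTC on May 22.
Add 2 hours leg 1 → 11:20 AM UTC.
Add 4 hours 25 minutes layover in Hong Kong → 3:45 PM UTC.
Add 10 hours 40 minutes leg 2 → 2:25 AM UTC (May 23).
Warsaw is UTC+2:00, so local arrival = 2:25 AM + 2:00 = 4:25 AM on May 23.

4:25 AM on May 23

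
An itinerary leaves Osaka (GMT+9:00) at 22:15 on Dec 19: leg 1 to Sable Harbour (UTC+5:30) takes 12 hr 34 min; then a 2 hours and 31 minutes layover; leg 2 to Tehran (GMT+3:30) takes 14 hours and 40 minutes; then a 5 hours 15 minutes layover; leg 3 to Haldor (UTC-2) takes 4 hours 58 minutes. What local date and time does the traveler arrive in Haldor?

03:13 on Dec 21

Convert departure to UTC: 22:15 − 9:00 = 13:15 UTC on Dec 19.
Add 12 hours and 34 minutes leg 1 → 01:49 UTC (Dec 20).
Add 2 hours and 31 minutes layover in Sable Harbour → 04:20 UTC.
Add 14 hours 40 minutes leg 2 → 19:00 UTC.
Add 5 hours 15 minutes layover in Tehran → 00:15 UTC (Dec 21).
Add 4 hours and 58 minutes leg 3 → 05:13 UTC.
Haldor is UTC−2:00, so local arrival = 05:13 − 2:00 = 03:13 on Dec 21.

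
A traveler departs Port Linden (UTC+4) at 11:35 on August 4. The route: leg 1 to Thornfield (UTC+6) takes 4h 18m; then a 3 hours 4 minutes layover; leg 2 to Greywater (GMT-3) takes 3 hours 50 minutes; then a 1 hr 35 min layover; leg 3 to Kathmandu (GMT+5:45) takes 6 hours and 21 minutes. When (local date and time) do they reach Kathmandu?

Convert departure to UTC: 11:35 − 4:00 = 07:35 UTC on Aug 4.
Add 4 hours and 18 minutes leg 1 → 11:53 UTC.
Add 3 hours 4 minutes layover in Thornfield → 14:57 UTC.
Add 3 hours and 50 minutes leg 2 → 18:47 UTC.
Add 1 hour and 35 minutes layover in Greywater → 20:22 UTC.
Add 6 hours and 21 minutes leg 3 → 02:43 UTC (Aug 5).
Kathmandu is UTC+5:45, so local arrival = 02:43 + 5:45 = 08:28 on Aug 5.

08:28 on Aug 5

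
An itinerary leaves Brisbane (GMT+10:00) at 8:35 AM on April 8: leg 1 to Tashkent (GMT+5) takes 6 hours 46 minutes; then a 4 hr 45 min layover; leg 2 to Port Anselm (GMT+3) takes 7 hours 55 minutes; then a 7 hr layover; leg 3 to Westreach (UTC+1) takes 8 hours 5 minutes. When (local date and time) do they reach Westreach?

Convert departure to UTC: 8:35 AM − 10:00 = 10:35 PM UTC on Apr 7.
Add 6 hours 46 minutes leg 1 → 5:21 AM UTC (Apr 8).
Add 4 hours and 45 minutes layover in Tashkent → 10:06 AM UTC.
Add 7 hours 55 minutes leg 2 → 6:01 PM UTC.
Add 7 hours layover in Port Anselm → 1:01 AM UTC (Apr 9).
Add 8 hours and 5 minutes leg 3 → 9:06 AM UTC.
Westreach is UTC+1:00, so local arrival = 9:06 AM + 1:00 = 10:06 AM on Apr 9.

10:06 AM on April 9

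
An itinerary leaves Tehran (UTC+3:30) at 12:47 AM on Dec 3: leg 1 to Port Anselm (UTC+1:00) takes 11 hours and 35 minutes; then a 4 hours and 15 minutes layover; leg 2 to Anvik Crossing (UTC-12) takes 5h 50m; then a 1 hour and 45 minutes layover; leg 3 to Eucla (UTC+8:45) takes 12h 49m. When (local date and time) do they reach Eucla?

Convert departure to UTC: 12:47 AM − 3:30 = 9:17 PM UTC on Dec 2.
Add 11 hours 35 minutes leg 1 → 8:52 AM UTC (Dec 3).
Add 4 hours and 15 minutes layover in Port Anselm → 1:07 PM UTC.
Add 5 hours 50 minutes leg 2 → 6:57 PM UTC.
Add 1 hour 45 minutes layover in Anvik Crossing → 8:42 PM UTC.
Add 12 hours and 49 minutes leg 3 → 9:31 AM UTC (Dec 4).
Eucla is UTC+8:45, so local arrival = 9:31 AM + 8:45 = 6:16 PM on Dec 4.

6:16 PM on December 4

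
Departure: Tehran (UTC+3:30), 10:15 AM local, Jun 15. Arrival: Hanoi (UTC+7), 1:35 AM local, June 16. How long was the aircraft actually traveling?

Departure in UTC: 10:15 AM − 3:30 = 6:45 AM on Jun 15.
Arrival in UTC: 1:35 AM − 7:00 = 6:35 PM on Jun 15.
Elapsed = 6:35 PM − 6:45 AM = 11 hours 50 minutes.

11 hours 50 minutes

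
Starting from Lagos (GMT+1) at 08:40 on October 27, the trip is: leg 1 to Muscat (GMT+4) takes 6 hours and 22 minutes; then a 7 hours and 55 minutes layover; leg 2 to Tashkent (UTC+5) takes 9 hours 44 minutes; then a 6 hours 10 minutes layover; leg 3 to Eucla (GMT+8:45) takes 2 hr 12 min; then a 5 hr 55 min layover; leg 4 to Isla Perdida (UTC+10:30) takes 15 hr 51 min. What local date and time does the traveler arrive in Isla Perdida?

00:19 on Oct 30

Convert departure to UTC: 08:40 − 1:00 = 07:40 UTC on Oct 27.
Add 6 hours and 22 minutes leg 1 → 14:02 UTC.
Add 7 hours 55 minutes layover in Muscat → 21:57 UTC.
Add 9 hours 44 minutes leg 2 → 07:41 UTC (Oct 28).
Add 6 hours 10 minutes layover in Tashkent → 13:51 UTC.
Add 2 hours and 12 minutes leg 3 → 16:03 UTC.
Add 5 hours 55 minutes layover in Eucla → 21:58 UTC.
Add 15 hours 51 minutes leg 4 → 13:49 UTC (Oct 29).
Isla Perdida is UTC+10:30, so local arrival = 13:49 + 10:30 = 00:19 on Oct 30.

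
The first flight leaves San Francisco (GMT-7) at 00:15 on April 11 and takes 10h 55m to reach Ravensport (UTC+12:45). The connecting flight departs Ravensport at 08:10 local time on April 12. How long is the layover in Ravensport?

Convert departure to UTC: 00:15 + 7:00 = 07:15 UTC on Apr 11.
Add 10 hours 55 minutes flight time → 18:10 UTC.
Ravensport is UTC+12:45, so local arrival = 18:10 + 12:45 = 06:55 on Apr 12.
Layover = 08:10 − 06:55 = 1 hour 15 minutes.

1 hour 15 minutes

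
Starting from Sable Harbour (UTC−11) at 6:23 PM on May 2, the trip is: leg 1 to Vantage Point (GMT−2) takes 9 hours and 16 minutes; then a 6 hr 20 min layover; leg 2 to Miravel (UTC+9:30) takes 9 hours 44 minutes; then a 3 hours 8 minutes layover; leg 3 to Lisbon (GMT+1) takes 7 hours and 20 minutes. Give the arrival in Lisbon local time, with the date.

6:11 PM on May 4

Convert departure to UTC: 6:23 PM + 11:00 = 5:23 AM UTC on May 3.
Add 9 hours 16 minutes leg 1 → 2:39 PM UTC.
Add 6 hours and 20 minutes layover in Vantage Point → 8:59 PM UTC.
Add 9 hours and 44 minutes leg 2 → 6:43 AM UTC (May 4).
Add 3 hours 8 minutes layover in Miravel → 9:51 AM UTC.
Add 7 hours 20 minutes leg 3 → 5:11 PM UTC.
Lisbon is UTC+1:00, so local arrival = 5:11 PM + 1:00 = 6:11 PM on May 4.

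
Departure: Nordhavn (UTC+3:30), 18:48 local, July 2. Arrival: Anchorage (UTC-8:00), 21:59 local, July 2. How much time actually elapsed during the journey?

Anchorage is 11:30 behind Nordhavn.
Clock-face elapsed time (ignoring zones) is 3 hours 11 minutes.
Actual elapsed = 3 hours 11 minutes + 11:30 = 14 hours 41 minutes.

14 hours 41 minutes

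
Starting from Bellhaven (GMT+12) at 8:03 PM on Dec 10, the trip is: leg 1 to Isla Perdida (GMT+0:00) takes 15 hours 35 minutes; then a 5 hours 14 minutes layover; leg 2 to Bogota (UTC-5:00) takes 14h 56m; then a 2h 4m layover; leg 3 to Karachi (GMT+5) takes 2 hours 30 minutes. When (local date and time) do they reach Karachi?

5:22 AM on December 12

Convert departure to UTC: 8:03 PM − 12:00 = 8:03 AM UTC on Dec 10.
Add 15 hours 35 minutes leg 1 → 11:38 PM UTC.
Add 5 hours 14 minutes layover in Isla Perdida → 4:52 AM UTC (Dec 11).
Add 14 hours and 56 minutes leg 2 → 7:48 PM UTC.
Add 2 hours 4 minutes layover in Bogota → 9:52 PM UTC.
Add 2 hours and 30 minutes leg 3 → 12:22 AM UTC (Dec 12).
Karachi is UTC+5:00, so local arrival = 12:22 AM + 5:00 = 5:22 AM on Dec 12.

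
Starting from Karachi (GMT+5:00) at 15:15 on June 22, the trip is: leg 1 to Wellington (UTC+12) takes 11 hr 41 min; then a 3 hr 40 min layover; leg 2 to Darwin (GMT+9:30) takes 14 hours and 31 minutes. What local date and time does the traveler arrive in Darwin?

01:37 on June 24

Convert departure to UTC: 15:15 − 5:00 = 10:15 UTC on Jun 22.
Add 11 hours 41 minutes leg 1 → 21:56 UTC.
Add 3 hours 40 minutes layover in Wellington → 01:36 UTC (Jun 23).
Add 14 hours 31 minutes leg 2 → 16:07 UTC.
Darwin is UTC+9:30, so local arrival = 16:07 + 9:30 = 01:37 on Jun 24.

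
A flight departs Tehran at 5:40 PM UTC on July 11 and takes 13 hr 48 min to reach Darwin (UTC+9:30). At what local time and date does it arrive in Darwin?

Departure is given in UTC: 5:40 PM on Jul 11.
Add 13 hours 48 minutes → 7:28 AM UTC (Jul 12).
Darwin is UTC+9:30: 7:28 AM + 9:30 = 4:58 PM on Jul 12.

4:58 PM on Jul 12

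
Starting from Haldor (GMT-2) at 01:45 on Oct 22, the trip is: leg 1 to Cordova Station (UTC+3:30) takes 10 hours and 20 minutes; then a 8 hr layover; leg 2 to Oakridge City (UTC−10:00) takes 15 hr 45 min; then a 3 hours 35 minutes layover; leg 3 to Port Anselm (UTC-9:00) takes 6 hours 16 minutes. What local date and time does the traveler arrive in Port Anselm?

14:41 on October 23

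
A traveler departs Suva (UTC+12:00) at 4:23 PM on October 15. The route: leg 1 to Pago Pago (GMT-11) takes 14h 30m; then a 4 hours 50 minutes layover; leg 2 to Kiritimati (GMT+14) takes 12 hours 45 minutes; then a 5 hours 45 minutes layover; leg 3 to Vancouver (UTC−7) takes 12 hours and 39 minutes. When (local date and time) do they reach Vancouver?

Convert departure to UTC: 4:23 PM − 12:00 = 4:23 AM UTC on Oct 15.
Add 14 hours 30 minutes leg 1 → 6:53 PM UTC.
Add 4 hours and 50 minutes layover in Pago Pago → 11:43 PM UTC.
Add 12 hours 45 minutes leg 2 → 12:28 PM UTC (Oct 16).
Add 5 hours 45 minutes layover in Kiritimati → 6:13 PM UTC.
Add 12 hours 39 minutes leg 3 → 6:52 AM UTC (Oct 17).
Vancouver is UTC−7:00, so local arrival = 6:52 AM − 7:00 = 11:52 PM on Oct 16.

11:52 PM on Oct 16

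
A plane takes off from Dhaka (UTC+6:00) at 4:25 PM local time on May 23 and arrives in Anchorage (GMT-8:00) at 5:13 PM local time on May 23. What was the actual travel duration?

14 hours 48 minutes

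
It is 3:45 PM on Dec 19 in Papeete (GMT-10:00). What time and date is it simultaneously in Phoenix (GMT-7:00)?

In UTC: 3:45 PM + 10:00 = 1:45 AM on Dec 20.
Phoenix is UTC−7:00: 1:45 AM − 7:00 = 6:45 PM on Dec 19.

6:45 PM on December 19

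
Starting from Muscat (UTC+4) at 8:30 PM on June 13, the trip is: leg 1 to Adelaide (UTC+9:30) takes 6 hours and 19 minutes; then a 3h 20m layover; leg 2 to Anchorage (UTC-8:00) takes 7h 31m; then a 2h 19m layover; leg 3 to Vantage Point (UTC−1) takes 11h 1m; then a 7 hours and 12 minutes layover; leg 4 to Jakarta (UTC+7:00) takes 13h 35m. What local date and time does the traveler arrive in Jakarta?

2:47 AM on June 16

Convert departure to UTC: 8:30 PM − 4:00 = 4:30 PM UTC on Jun 13.
Add 6 hours 19 minutes leg 1 → 10:49 PM UTC.
Add 3 hours and 20 minutes layover in Adelaide → 2:09 AM UTC (Jun 14).
Add 7 hours and 31 minutes leg 2 → 9:40 AM UTC.
Add 2 hours 19 minutes layover in Anchorage → 11:59 AM UTC.
Add 11 hours and 1 minute leg 3 → 11:00 PM UTC.
Add 7 hours 12 minutes layover in Vantage Point → 6:12 AM UTC (Jun 15).
Add 13 hours and 35 minutes leg 4 → 7:47 PM UTC.
Jakarta is UTC+7:00, so local arrival = 7:47 PM + 7:00 = 2:47 AM on Jun 16.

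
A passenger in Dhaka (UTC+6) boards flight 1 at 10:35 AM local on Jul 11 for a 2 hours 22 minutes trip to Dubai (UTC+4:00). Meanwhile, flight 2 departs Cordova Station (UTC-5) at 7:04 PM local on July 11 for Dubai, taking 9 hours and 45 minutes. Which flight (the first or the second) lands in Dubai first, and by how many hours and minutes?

the first, by 26 hours 52 minutes

Flight 1 in UTC: 10:35 AM − 6:00 = 4:35 AM on Jul 11.
+2 hours and 22 minutes → arrive 6:57 AM UTC on Jul 11.
Flight 2 in UTC: 7:04 PM + 5:00 = 12:04 AM on Jul 12.
+9 hours and 45 minutes → arrive 9:49 AM UTC on Jul 12.
Flight 1 lands earlier by 26 hours 52 minutes.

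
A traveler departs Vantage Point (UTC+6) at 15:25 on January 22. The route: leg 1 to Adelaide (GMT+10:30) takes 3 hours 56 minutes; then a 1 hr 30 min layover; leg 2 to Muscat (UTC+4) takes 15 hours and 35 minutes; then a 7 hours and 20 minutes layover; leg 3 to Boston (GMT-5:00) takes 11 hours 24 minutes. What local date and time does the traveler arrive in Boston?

Convert departure to UTC: 15:25 − 6:00 = 09:25 UTC on Jan 22.
Add 3 hours and 56 minutes leg 1 → 13:21 UTC.
Add 1 hour 30 minutes layover in Adelaide → 14:51 UTC.
Add 15 hours and 35 minutes leg 2 → 06:26 UTC (Jan 23).
Add 7 hours and 20 minutes layover in Muscat → 13:46 UTC.
Add 11 hours and 24 minutes leg 3 → 01:10 UTC (Jan 24).
Boston is UTC−5:00, so local arrival = 01:10 − 5:00 = 20:10 on Jan 23.

20:10 on January 23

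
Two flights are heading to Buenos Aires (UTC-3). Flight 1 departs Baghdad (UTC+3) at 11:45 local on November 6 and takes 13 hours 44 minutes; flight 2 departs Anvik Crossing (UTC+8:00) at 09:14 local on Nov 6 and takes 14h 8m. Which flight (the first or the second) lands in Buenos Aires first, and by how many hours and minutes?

the second, by 7 hours 7 minutes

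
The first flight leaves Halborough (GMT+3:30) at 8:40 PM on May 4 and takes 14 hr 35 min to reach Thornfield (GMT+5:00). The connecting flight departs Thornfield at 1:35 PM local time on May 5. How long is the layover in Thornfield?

Convert departure to UTC: 8:40 PM − 3:30 = 5:10 PM UTC on May 4.
Add 14 hours 35 minutes flight time → 7:45 AM UTC (May 5).
Thornfield is UTC+5:00, so local arrival = 7:45 AM + 5:00 = 12:45 PM on May 5.
Layover = 1:35 PM − 12:45 PM = 50 minutes.

50 minutes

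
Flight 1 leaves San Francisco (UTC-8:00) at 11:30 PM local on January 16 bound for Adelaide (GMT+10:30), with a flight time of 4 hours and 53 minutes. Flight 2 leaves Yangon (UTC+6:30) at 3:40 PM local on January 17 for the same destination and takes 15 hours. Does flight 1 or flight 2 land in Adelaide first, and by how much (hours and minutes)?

Flight 1 in UTC: 11:30 PM + 8:00 = 7:30 AM on Jan 17.
+4 hours 53 minutes → arrive 12:23 PM UTC on Jan 17.
Flight 2 in UTC: 3:40 PM − 6:30 = 9:10 AM on Jan 17.
+15 hours → arrive 12:10 AM UTC on Jan 18.
Flight 1 lands earlier by 11 hours 47 minutes.

the first, by 11 hours 47 minutes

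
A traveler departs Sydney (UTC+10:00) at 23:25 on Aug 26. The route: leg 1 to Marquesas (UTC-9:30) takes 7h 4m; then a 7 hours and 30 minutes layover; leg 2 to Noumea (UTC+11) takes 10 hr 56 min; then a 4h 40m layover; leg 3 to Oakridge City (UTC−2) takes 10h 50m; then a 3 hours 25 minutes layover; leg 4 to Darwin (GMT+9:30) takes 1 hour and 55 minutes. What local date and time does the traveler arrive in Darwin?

Convert departure to UTC: 23:25 − 10:00 = 13:25 UTC on Aug 26.
Add 7 hours 4 minutes leg 1 → 20:29 UTC.
Add 7 hours and 30 minutes layover in Marquesas → 03:59 UTC (Aug 27).
Add 10 hours and 56 minutes leg 2 → 14:55 UTC.
Add 4 hours 40 minutes layover in Noumea → 19:35 UTC.
Add 10 hours and 50 minutes leg 3 → 06:25 UTC (Aug 28).
Add 3 hours and 25 minutes layover in Oakridge City → 09:50 UTC.
Add 1 hour 55 minutes leg 4 → 11:45 UTC.
Darwin is UTC+9:30, so local arrival = 11:45 + 9:30 = 21:15 on Aug 28.

21:15 on Aug 28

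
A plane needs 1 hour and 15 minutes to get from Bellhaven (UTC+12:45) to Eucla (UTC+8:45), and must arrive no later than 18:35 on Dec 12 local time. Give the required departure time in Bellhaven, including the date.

Target arrival in UTC: 18:35 − 8:45 = 09:50 on Dec 12.
Subtract 1 hour and 15 minutes → departure 08:35 UTC on Dec 12.
Bellhaven is UTC+12:45: 08:35 + 12:45 = 21:20 on Dec 12.

21:20 on Dec 12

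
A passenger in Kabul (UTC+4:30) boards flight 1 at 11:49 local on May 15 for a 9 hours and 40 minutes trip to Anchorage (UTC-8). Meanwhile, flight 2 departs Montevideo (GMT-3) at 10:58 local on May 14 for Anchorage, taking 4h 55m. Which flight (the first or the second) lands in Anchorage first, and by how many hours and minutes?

Flight 1 in UTC: 11:49 − 4:30 = 07:19 on May 15.
+9 hours 40 minutes → arrive 16:59 UTC on May 15.
Flight 2 in UTC: 10:58 + 3:00 = 13:58 on May 14.
+4 hours 55 minutes → arrive 18:53 UTC on May 14.
Flight 2 lands earlier by 22 hours 6 minutes.

the second, by 22 hours 6 minutes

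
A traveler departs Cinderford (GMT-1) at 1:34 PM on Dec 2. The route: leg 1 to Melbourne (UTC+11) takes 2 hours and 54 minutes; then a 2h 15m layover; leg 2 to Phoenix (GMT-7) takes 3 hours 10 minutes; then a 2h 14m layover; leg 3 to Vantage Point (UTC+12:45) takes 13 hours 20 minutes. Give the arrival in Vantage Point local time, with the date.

3:12 AM on December 4

Convert departure to UTC: 1:34 PM + 1:00 = 2:34 PM UTC on Dec 2.
Add 2 hours and 54 minutes leg 1 → 5:28 PM UTC.
Add 2 hours and 15 minutes layover in Melbourne → 7:43 PM UTC.
Add 3 hours 10 minutes leg 2 → 10:53 PM UTC.
Add 2 hours and 14 minutes layover in Phoenix → 1:07 AM UTC (Dec 3).
Add 13 hours and 20 minutes leg 3 → 2:27 PM UTC.
Vantage Point is UTC+12:45, so local arrival = 2:27 PM + 12:45 = 3:12 AM on Dec 4.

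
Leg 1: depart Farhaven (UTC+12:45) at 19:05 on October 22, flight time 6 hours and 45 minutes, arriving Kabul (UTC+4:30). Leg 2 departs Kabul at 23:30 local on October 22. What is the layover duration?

5 hours 55 minutes

Convert departure to UTC: 19:05 − 12:45 = 06:20 UTC on Oct 22.
Add 6 hours and 45 minutes flight time → 13:05 UTC.
Kabul is UTC+4:30, so local arrival = 13:05 + 4:30 = 17:35 on Oct 22.
Layover = 23:30 − 17:35 = 5 hours 55 minutes.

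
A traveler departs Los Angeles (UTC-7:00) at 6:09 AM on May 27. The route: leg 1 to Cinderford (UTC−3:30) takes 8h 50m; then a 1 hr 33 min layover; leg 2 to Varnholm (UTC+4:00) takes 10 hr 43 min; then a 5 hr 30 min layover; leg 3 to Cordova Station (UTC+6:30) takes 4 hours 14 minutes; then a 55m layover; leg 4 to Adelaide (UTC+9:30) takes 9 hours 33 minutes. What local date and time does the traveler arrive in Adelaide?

3:57 PM on May 29

Convert departure to UTC: 6:09 AM + 7:00 = 1:09 PM UTC on May 27.
Add 8 hours and 50 minutes leg 1 → 9:59 PM UTC.
Add 1 hour and 33 minutes layover in Cinderford → 11:32 PM UTC.
Add 10 hours 43 minutes leg 2 → 10:15 AM UTC (May 28).
Add 5 hours and 30 minutes layover in Varnholm → 3:45 PM UTC.
Add 4 hours 14 minutes leg 3 → 7:59 PM UTC.
Add 55 minutes layover in Cordova Station → 8:54 PM UTC.
Add 9 hours 33 minutes leg 4 → 6:27 AM UTC (May 29).
Adelaide is UTC+9:30, so local arrival = 6:27 AM + 9:30 = 3:57 PM on May 29.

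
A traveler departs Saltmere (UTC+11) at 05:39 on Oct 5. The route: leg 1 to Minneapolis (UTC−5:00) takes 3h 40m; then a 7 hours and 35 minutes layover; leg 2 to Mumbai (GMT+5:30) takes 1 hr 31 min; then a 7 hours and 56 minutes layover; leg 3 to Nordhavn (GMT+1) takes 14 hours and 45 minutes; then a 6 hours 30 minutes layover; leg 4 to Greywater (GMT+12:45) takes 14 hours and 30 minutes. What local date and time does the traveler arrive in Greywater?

15:51 on October 7

Convert departure to UTC: 05:39 − 11:00 = 18:39 UTC on Oct 4.
Add 3 hours and 40 minutes leg 1 → 22:19 UTC.
Add 7 hours 35 minutes layover in Minneapolis → 05:54 UTC (Oct 5).
Add 1 hour and 31 minutes leg 2 → 07:25 UTC.
Add 7 hours 56 minutes layover in Mumbai → 15:21 UTC.
Add 14 hours 45 minutes leg 3 → 06:06 UTC (Oct 6).
Add 6 hours 30 minutes layover in Nordhavn → 12:36 UTC.
Add 14 hours 30 minutes leg 4 → 03:06 UTC (Oct 7).
Greywater is UTC+12:45, so local arrival = 03:06 + 12:45 = 15:51 on Oct 7.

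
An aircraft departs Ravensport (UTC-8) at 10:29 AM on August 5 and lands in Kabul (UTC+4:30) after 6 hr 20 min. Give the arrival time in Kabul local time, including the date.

Convert departure to UTC: 10:29 AM + 8:00 = 6:29 PM UTC on Aug 5.
Add 6 hours 20 minutes travel time → 12:49 AM UTC (Aug 6).
Kabul is UTC+4:30, so local arrival = 12:49 AM + 4:30 = 5:19 AM on Aug 6.

5:19 AM on Aug 6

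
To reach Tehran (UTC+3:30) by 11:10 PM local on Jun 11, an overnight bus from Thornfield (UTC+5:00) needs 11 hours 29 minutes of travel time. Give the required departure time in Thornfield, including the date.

1:11 PM on Jun 11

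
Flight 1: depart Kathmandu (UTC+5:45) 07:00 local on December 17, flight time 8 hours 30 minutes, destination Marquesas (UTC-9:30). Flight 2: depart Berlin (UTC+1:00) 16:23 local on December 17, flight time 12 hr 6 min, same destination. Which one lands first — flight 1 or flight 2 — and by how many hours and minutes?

the first, by 17 hours 44 minutes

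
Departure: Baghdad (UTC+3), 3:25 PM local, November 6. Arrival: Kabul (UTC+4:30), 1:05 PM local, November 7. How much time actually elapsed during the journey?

20 hours 10 minutes

Kabul is 1:30 ahead of Baghdad.
Clock-face elapsed time (ignoring zones) is 21 hours 40 minutes.
Actual elapsed = 21 hours 40 minutes − 1:30 = 20 hours 10 minutes.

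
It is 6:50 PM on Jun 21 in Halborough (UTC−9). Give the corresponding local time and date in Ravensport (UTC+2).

In UTC: 6:50 PM + 9:00 = 3:50 AM on Jun 22.
Ravensport is UTC+2:00: 3:50 AM + 2:00 = 5:50 AM on Jun 22.

5:50 AM on June 22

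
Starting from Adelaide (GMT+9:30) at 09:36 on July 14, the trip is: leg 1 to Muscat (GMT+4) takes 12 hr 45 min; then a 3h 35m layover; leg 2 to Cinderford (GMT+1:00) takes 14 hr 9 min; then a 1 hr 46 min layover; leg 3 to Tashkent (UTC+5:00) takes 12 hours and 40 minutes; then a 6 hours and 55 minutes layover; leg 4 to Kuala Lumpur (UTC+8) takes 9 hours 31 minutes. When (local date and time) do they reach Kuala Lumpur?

21:27 on Jul 16

Convert departure to UTC: 09:36 − 9:30 = 00:06 UTC on Jul 14.
Add 12 hours 45 minutes leg 1 → 12:51 UTC.
Add 3 hours 35 minutes layover in Muscat → 16:26 UTC.
Add 14 hours 9 minutes leg 2 → 06:35 UTC (Jul 15).
Add 1 hour and 46 minutes layover in Cinderford → 08:21 UTC.
Add 12 hours 40 minutes leg 3 → 21:01 UTC.
Add 6 hours 55 minutes layover in Tashkent → 03:56 UTC (Jul 16).
Add 9 hours 31 minutes leg 4 → 13:27 UTC.
Kuala Lumpur is UTC+8:00, so local arrival = 13:27 + 8:00 = 21:27 on Jul 16.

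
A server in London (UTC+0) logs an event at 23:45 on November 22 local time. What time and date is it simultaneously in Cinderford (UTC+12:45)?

London is UTC+0 so that is 23:45 UTC.
Cinderford is UTC+12:45: 23:45 + 12:45 = 12:30 on Nov 23.

12:30 on November 23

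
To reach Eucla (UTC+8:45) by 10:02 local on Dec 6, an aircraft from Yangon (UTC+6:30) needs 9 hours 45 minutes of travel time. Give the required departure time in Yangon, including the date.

22:02 on December 5

Target arrival in UTC: 10:02 − 8:45 = 01:17 on Dec 6.
Subtract 9 hours and 45 minutes → departure 15:32 UTC on Dec 5.
Yangon is UTC+6:30: 15:32 + 6:30 = 22:02 on Dec 5.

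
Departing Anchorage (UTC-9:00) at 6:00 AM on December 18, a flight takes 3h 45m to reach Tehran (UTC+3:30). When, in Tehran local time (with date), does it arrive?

Convert departure to UTC: 6:00 AM + 9:00 = 3:00 PM UTC on Dec 18.
Add 3 hours 45 minutes travel time → 6:45 PM UTC.
Tehran is UTC+3:30, so local arrival = 6:45 PM + 3:30 = 10:15 PM on Dec 18.

10:15 PM on Dec 18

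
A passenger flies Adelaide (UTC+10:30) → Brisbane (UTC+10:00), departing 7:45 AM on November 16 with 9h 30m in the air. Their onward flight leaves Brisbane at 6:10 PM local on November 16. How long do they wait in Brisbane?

Convert departure to UTC: 7:45 AM − 10:30 = 9:15 PM UTC on Nov 15.
Add 9 hours 30 minutes flight time → 6:45 AM UTC (Nov 16).
Brisbane is UTC+10:00, so local arrival = 6:45 AM + 10:00 = 4:45 PM on Nov 16.
Layover = 6:10 PM − 4:45 PM = 1 hour 25 minutes.

1 hour 25 minutes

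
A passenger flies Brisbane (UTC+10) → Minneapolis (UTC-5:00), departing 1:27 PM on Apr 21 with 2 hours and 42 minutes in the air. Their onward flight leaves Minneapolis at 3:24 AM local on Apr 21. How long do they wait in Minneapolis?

2 hours 15 minutes

Convert departure to UTC: 1:27 PM − 10:00 = 3:27 AM UTC on Apr 21.
Add 2 hours 42 minutes flight time → 6:09 AM UTC.
Minneapolis is UTC−5:00, so local arrival = 6:09 AM − 5:00 = 1:09 AM on Apr 21.
Layover = 3:24 AM − 1:09 AM = 2 hours 15 minutes.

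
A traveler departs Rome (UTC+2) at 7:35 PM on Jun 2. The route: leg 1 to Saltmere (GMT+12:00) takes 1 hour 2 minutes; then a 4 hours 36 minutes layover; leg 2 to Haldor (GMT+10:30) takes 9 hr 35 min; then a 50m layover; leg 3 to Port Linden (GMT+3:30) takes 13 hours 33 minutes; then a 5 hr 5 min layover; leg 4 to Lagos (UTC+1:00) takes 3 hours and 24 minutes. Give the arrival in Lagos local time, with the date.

8:40 AM on Jun 4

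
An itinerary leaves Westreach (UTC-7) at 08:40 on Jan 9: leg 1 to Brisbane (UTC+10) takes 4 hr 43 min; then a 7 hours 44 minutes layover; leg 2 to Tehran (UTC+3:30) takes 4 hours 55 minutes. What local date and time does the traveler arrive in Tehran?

12:32 on Jan 10

Convert departure to UTC: 08:40 + 7:00 = 15:40 UTC on Jan 9.
Add 4 hours 43 minutes leg 1 → 20:23 UTC.
Add 7 hours and 44 minutes layover in Brisbane → 04:07 UTC (Jan 10).
Add 4 hours and 55 minutes leg 2 → 09:02 UTC.
Tehran is UTC+3:30, so local arrival = 09:02 + 3:30 = 12:32 on Jan 10.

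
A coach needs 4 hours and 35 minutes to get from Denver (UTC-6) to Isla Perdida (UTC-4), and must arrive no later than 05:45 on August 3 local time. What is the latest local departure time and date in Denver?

Target arrival in UTC: 05:45 + 4:00 = 09:45 on Aug 3.
Subtract 4 hours and 35 minutes → departure 05:10 UTC on Aug 3.
Denver is UTC−6:00: 05:10 − 6:00 = 23:10 on Aug 2.

23:10 on Aug 2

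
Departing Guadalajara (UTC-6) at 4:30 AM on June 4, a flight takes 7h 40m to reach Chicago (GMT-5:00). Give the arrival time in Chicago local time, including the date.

1:10 PM on June 4

Convert departure to UTC: 4:30 AM + 6:00 = 10:30 AM UTC on Jun 4.
Add 7 hours 40 minutes travel time → 6:10 PM UTC.
Chicago is UTC−5:00, so local arrival = 6:10 PM − 5:00 = 1:10 PM on Jun 4.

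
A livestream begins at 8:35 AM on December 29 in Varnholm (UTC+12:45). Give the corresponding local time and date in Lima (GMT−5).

2:50 PM on December 28

Lima is 17:45 behind Varnholm.
Shift by the zone difference: 8:35 AM − 17:45 = 2:50 PM on Dec 28 in Lima.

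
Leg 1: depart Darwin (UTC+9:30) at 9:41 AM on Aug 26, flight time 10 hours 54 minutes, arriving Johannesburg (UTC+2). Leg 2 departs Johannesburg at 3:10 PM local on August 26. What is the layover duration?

2 hours 5 minutes

Convert departure to UTC: 9:41 AM − 9:30 = 12:11 AM UTC on Aug 26.
Add 10 hours 54 minutes flight time → 11:05 AM UTC.
Johannesburg is UTC+2:00, so local arrival = 11:05 AM + 2:00 = 1:05 PM on Aug 26.
Layover = 3:10 PM − 1:05 PM = 2 hours 5 minutes.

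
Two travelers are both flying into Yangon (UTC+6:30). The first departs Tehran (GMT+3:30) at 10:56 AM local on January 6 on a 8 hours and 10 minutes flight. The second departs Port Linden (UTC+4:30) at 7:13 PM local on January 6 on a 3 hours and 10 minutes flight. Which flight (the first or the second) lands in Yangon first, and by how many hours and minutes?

Flight 1 in UTC: 10:56 AM − 3:30 = 7:26 AM on Jan 6.
+8 hours and 10 minutes → arrive 3:36 PM UTC on Jan 6.
Flight 2 in UTC: 7:13 PM − 4:30 = 2:43 PM on Jan 6.
+3 hours 10 minutes → arrive 5:53 PM UTC on Jan 6.
Flight 1 lands earlier by 2 hours 17 minutes.

the first, by 2 hours 17 minutes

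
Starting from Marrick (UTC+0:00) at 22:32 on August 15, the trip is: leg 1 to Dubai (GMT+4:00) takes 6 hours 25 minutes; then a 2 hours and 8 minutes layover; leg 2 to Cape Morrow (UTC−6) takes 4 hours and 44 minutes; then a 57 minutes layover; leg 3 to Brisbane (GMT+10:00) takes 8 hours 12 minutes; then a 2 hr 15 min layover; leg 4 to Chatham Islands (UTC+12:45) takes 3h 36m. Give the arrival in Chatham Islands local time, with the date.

15:34 on August 17

Marrick is at UTC+0, so departure is already 22:32 UTC on Aug 15.
Add 6 hours 25 minutes leg 1 → 04:57 UTC (Aug 16).
Add 2 hours 8 minutes layover in Dubai → 07:05 UTC.
Add 4 hours 44 minutes leg 2 → 11:49 UTC.
Add 57 minutes layover in Cape Morrow → 12:46 UTC.
Add 8 hours and 12 minutes leg 3 → 20:58 UTC.
Add 2 hours 15 minutes layover in Brisbane → 23:13 UTC.
Add 3 hours 36 minutes leg 4 → 02:49 UTC (Aug 17).
Chatham Islands is UTC+12:45, so local arrival = 02:49 + 12:45 = 15:34 on Aug 17.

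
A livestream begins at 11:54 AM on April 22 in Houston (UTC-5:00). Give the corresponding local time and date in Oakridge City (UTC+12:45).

In UTC: 11:54 AM + 5:00 = 4:54 PM on Apr 22.
Oakridge City is UTC+12:45: 4:54 PM + 12:45 = 5:39 AM on Apr 23.

5:39 AM on April 23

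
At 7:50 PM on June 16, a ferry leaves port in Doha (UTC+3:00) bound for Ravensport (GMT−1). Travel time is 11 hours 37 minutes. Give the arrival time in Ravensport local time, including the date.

3:27 AM on Jun 17

Convert departure to UTC: 7:50 PM − 3:00 = 4:50 PM UTC on Jun 16.
Add 11 hours 37 minutes travel time → 4:27 AM UTC (Jun 17).
Ravensport is UTC−1:00, so local arrival = 4:27 AM − 1:00 = 3:27 AM on Jun 17.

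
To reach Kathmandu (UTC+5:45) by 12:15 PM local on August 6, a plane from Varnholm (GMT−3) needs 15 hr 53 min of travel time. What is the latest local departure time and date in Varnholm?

11:37 AM on August 5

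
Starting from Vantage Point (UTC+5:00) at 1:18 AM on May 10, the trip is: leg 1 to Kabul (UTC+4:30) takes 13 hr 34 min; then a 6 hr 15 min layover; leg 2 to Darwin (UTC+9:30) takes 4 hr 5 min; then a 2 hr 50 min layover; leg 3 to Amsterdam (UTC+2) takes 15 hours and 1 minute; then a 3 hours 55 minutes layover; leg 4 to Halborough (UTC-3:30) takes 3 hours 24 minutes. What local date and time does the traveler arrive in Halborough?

5:52 PM on May 11

Convert departure to UTC: 1:18 AM − 5:00 = 8:18 PM UTC on May 9.
Add 13 hours and 34 minutes leg 1 → 9:52 AM UTC (May 10).
Add 6 hours and 15 minutes layover in Kabul → 4:07 PM UTC.
Add 4 hours and 5 minutes leg 2 → 8:12 PM UTC.
Add 2 hours and 50 minutes layover in Darwin → 11:02 PM UTC.
Add 15 hours and 1 minute leg 3 → 2:03 PM UTC (May 11).
Add 3 hours 55 minutes layover in Amsterdam → 5:58 PM UTC.
Add 3 hours 24 minutes leg 4 → 9:22 PM UTC.
Halborough is UTC−3:30, so local arrival = 9:22 PM − 3:30 = 5:52 PM on May 11.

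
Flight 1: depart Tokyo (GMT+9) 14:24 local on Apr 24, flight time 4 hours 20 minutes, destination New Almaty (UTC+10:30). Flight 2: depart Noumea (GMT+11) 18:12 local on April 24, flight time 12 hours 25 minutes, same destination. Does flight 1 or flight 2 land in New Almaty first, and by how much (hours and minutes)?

the first, by 9 hours 53 minutes

Flight 1 in UTC: 14:24 − 9:00 = 05:24 on Apr 24.
+4 hours 20 minutes → arrive 09:44 UTC on Apr 24.
Flight 2 in UTC: 18:12 − 11:00 = 07:12 on Apr 24.
+12 hours and 25 minutes → arrive 19:37 UTC on Apr 24.
Flight 1 lands earlier by 9 hours 53 minutes.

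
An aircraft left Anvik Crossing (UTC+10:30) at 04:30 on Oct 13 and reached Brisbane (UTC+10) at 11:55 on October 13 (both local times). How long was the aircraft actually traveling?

Departure in UTC: 04:30 − 10:30 = 18:00 on Oct 12.
Arrival in UTC: 11:55 − 10:00 = 01:55 on Oct 13.
Elapsed = 01:55 − 18:00 (+1 day) = 7 hours 55 minutes.

7 hours 55 minutes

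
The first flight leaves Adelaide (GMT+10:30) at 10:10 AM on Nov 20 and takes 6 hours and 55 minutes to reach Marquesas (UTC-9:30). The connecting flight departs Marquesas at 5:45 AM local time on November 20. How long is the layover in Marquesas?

Convert departure to UTC: 10:10 AM − 10:30 = 11:40 PM UTC on Nov 19.
Add 6 hours and 55 minutes flight time → 6:35 AM UTC (Nov 20).
Marquesas is UTC−9:30, so local arrival = 6:35 AM − 9:30 = 9:05 PM on Nov 19.
Layover = 5:45 AM − 9:05 PM (+1 day) = 8 hours 40 minutes.

8 hours 40 minutes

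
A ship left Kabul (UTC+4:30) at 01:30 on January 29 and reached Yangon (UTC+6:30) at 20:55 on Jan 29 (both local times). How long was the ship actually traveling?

17 hours 25 minutes

Departure in UTC: 01:30 − 4:30 = 21:00 on Jan 28.
Arrival in UTC: 20:55 − 6:30 = 14:25 on Jan 29.
Elapsed = 14:25 − 21:00 (+1 day) = 17 hours 25 minutes.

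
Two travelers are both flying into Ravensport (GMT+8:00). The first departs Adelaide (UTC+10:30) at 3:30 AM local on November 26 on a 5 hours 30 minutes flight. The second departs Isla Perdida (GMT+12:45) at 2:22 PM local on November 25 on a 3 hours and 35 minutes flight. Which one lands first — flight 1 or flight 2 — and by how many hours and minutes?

the second, by 17 hours 18 minutes

Flight 1 in UTC: 3:30 AM − 10:30 = 5:00 PM on Nov 25.
+5 hours 30 minutes → arrive 10:30 PM UTC on Nov 25.
Flight 2 in UTC: 2:22 PM − 12:45 = 1:37 AM on Nov 25.
+3 hours and 35 minutes → arrive 5:12 AM UTC on Nov 25.
Flight 2 lands earlier by 17 hours 18 minutes.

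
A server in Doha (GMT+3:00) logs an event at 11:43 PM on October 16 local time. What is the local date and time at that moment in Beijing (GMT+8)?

4:43 AM on October 17

In UTC: 11:43 PM − 3:00 = 8:43 PM on Oct 16.
Beijing is UTC+8:00: 8:43 PM + 8:00 = 4:43 AM on Oct 17.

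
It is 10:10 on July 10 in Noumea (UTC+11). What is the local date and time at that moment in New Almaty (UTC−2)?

New Almaty is 13:00 behind Noumea.
Shift by the zone difference: 10:10 − 13:00 = 21:10 on Jul 9 in New Almaty.

21:10 on Jul 9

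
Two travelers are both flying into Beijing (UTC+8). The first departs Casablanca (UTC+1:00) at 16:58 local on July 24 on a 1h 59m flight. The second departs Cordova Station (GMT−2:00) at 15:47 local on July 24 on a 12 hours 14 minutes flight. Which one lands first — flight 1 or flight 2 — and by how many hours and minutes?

Flight 1 in UTC: 16:58 − 1:00 = 15:58 on Jul 24.
+1 hour and 59 minutes → arrive 17:57 UTC on Jul 24.
Flight 2 in UTC: 15:47 + 2:00 = 17:47 on Jul 24.
+12 hours and 14 minutes → arrive 06:01 UTC on Jul 25.
Flight 1 lands earlier by 12 hours 4 minutes.

the first, by 12 hours 4 minutes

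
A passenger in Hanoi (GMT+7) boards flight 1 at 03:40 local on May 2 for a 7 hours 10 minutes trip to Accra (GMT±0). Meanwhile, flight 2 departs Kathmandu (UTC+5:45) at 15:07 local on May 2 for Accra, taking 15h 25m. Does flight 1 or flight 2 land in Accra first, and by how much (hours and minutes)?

Flight 1 in UTC: 03:40 − 7:00 = 20:40 on May 1.
+7 hours and 10 minutes → arrive 03:50 UTC on May 2.
Flight 2 in UTC: 15:07 − 5:45 = 09:22 on May 2.
+15 hours and 25 minutes → arrive 00:47 UTC on May 3.
Flight 1 lands earlier by 20 hours 57 minutes.

the first, by 20 hours 57 minutes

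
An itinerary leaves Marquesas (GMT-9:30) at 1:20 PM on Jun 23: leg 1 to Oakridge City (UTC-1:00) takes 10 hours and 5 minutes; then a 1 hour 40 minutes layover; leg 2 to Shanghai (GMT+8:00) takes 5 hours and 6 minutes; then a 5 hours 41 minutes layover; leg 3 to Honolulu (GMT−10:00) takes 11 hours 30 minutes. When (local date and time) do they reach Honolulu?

10:52 PM on June 24

Convert departure to UTC: 1:20 PM + 9:30 = 10:50 PM UTC on Jun 23.
Add 10 hours and 5 minutes leg 1 → 8:55 AM UTC (Jun 24).
Add 1 hour 40 minutes layover in Oakridge City → 10:35 AM UTC.
Add 5 hours and 6 minutes leg 2 → 3:41 PM UTC.
Add 5 hours 41 minutes layover in Shanghai → 9:22 PM UTC.
Add 11 hours 30 minutes leg 3 → 8:52 AM UTC (Jun 25).
Honolulu is UTC−10:00, so local arrival = 8:52 AM − 10:00 = 10:52 PM on Jun 24.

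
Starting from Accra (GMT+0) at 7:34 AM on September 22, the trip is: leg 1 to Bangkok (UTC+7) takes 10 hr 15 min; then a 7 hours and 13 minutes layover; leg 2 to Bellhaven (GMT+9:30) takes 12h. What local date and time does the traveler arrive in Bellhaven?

10:32 PM on September 23

Accra is at UTC+0, so departure is already 7:34 AM UTC on Sep 22.
Add 10 hours 15 minutes leg 1 → 5:49 PM UTC.
Add 7 hours 13 minutes layover in Bangkok → 1:02 AM UTC (Sep 23).
Add 12 hours leg 2 → 1:02 PM UTC.
Bellhaven is UTC+9:30, so local arrival = 1:02 PM + 9:30 = 10:32 PM on Sep 23.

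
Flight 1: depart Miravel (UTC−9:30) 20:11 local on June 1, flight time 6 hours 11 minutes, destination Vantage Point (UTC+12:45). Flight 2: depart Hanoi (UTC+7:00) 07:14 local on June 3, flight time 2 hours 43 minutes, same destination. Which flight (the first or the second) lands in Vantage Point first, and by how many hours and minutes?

the first, by 15 hours 5 minutes

Flight 1 in UTC: 20:11 + 9:30 = 05:41 on Jun 2.
+6 hours and 11 minutes → arrive 11:52 UTC on Jun 2.
Flight 2 in UTC: 07:14 − 7:00 = 00:14 on Jun 3.
+2 hours 43 minutes → arrive 02:57 UTC on Jun 3.
Flight 1 lands earlier by 15 hours 5 minutes.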